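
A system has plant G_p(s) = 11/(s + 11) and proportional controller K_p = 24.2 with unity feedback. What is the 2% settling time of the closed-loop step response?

Closed-loop transfer function: T(s) = K_p·G_p(s)/(1 + K_p·G_p(s)) = 266.2/(s + 11 + 266.2) = 266.2/(s + 277.2).
Time constant τ = 1/277.2 = 0.003608 s, so the 2% settling time is about 4τ = 0.0144 s.

T_s ≈ 0.0144 s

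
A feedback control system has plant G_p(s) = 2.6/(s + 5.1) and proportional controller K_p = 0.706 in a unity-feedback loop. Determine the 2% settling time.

T_s ≈ 0.577 s

Closed-loop transfer function: T(s) = K_p·G_p(s)/(1 + K_p·G_p(s)) = 1.836/(s + 5.1 + 1.836) = 1.836/(s + 6.936).
Time constant τ = 1/6.936 = 0.1442 s, so the 2% settling time is about 4τ = 0.577 s.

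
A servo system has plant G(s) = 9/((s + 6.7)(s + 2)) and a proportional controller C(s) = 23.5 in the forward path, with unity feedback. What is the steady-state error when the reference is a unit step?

The loop is type 0. Static position error constant K_pos = C(0)·G(0) = 23.5·0.6716 = 15.78.
Steady-state error to a unit step: e_ss = 1/(1+K_pos) = 1/16.78 = 0.0596.

0.0596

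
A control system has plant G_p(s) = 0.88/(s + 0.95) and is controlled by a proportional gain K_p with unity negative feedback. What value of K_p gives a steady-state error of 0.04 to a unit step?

K_p = 25.9

The loop is type 0, so e_ss(step) = 1/(1 + K_pos) with K_pos = K_p·G_p(0).
G_p(0) = 0.9263. Require 1/(1 + K_p·0.9263) = 0.04, so 1 + 0.9263·K_p = 25.
K_p = (25 − 1)/0.9263 = 25.9.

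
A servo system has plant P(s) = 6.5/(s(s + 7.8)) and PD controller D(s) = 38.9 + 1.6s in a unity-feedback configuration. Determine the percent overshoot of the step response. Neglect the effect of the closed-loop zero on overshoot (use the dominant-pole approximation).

11.2%

Forward path: (38.9 + 1.6s)·6.5/(s(s+7.8)). The closed-loop characteristic equation is s² + (7.8 + 6.5·1.6)s + 6.5·38.9 = 0.
That is s² + 18.2s + 252.8 = 0, so ω_n = 15.9 rad/s and ζ = 18.2/(2·15.9) = 0.5723.
%OS = 100·exp(−πζ/√(1−ζ²)) = 11.2%.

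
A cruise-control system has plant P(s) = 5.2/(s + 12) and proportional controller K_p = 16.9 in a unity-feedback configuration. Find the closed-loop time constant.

τ = 0.01 s

Closed-loop transfer function: T(s) = K_p·P(s)/(1 + K_p·P(s)) = 87.88/(s + 12 + 87.88) = 87.88/(s + 99.88).
Time constant τ = 1/99.88 = 0.01 s.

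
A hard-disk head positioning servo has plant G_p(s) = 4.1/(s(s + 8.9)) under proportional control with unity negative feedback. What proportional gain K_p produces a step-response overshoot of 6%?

K_p = 10.9

From %OS = 100·exp(−πζ/√(1−ζ²)) = 6%, ζ = −ln(0.06)/√(π²+ln²(0.06)) = 0.6671.
Characteristic equation s² + 8.9s + 4.1K_p = 0 gives ζ = 8.9/(2√(4.1K_p)).
Setting ζ = 0.6671: √(4.1K_p) = 8.9/(2·0.6671) = 6.67, so K_p = 44.49/4.1 = 10.9.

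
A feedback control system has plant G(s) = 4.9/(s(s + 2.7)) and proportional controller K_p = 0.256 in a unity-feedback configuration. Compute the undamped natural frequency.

ω_n = 1.12 rad/s

1 + K_p·G(s) = 0 gives s² + 2.7s + 1.254 = 0.
So ω_n² = 1.254 ⇒ ω_n = 1.12 rad/s, and ζ = 2.7/(2ω_n) = 1.21.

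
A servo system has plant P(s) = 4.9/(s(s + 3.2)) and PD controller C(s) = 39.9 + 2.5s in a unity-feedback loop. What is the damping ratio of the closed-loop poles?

ζ = 0.552

Forward path: (39.9 + 2.5s)·4.9/(s(s+3.2)). The closed-loop characteristic equation is s² + (3.2 + 4.9·2.5)s + 4.9·39.9 = 0.
That is s² + 15.45s + 195.5 = 0, so ω_n = 13.98 rad/s and ζ = 15.45/(2·13.98) = 0.5525.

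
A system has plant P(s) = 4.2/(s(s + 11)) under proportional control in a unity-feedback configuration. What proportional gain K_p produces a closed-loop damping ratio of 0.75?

Closed-loop characteristic equation: s² + 11s + K_p·4.2 = 0.
So ω_n = √(4.2K_p) and 2ζω_n = 11, giving ζ = 11/(2√(4.2K_p)).
Setting ζ = 0.75: √(4.2K_p) = 11/(2·0.75) = 7.333, so K_p = 53.78/4.2 = 12.8.

K_p = 12.8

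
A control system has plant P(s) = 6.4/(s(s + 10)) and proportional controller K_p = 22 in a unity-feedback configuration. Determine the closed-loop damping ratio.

ζ = 0.421

1 + K_p·P(s) = 0 gives s² + 10s + 140.8 = 0.
Matching s² + 2ζω_n s + ω_n²: ω_n = √140.8 = 11.87 rad/s and 2ζω_n = 10, so ζ = 10/(2·11.87) = 0.421.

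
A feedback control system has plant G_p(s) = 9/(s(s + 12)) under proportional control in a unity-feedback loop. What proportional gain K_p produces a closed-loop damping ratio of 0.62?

K_p = 10.4

Closed-loop characteristic equation: s² + 12s + K_p·9 = 0.
So ω_n = √(9K_p) and 2ζω_n = 12, giving ζ = 12/(2√(9K_p)).
Setting ζ = 0.62: √(9K_p) = 12/(2·0.62) = 9.677, so K_p = 93.65/9 = 10.4.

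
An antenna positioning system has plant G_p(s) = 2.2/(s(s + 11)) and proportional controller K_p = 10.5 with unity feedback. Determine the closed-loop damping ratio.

1 + K_p·G_p(s) = 0 gives s² + 11s + 23.1 = 0.
So ω_n² = 23.1 ⇒ ω_n = 4.806 rad/s, and ζ = 11/(2ω_n) = 1.14.

ζ = 1.14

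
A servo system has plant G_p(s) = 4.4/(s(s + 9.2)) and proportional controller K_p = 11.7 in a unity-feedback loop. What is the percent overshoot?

The closed-loop denominator s² + 9.2s + 51.48 gives ω_n = √51.48 = 7.175 and ζ = 9.2/(2ω_n) = 0.6411.
%OS = 100·exp(−πζ/√(1−ζ²)) = 100·exp(−π·0.6411/√0.589) = 7.25%.

7.25%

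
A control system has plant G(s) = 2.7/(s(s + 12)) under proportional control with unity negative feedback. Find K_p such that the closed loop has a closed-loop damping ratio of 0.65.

K_p = 31.6

Closed-loop characteristic equation: s² + 12s + K_p·2.7 = 0.
So ω_n = √(2.7K_p) and 2ζω_n = 12, giving ζ = 12/(2√(2.7K_p)).
Setting ζ = 0.65: √(2.7K_p) = 12/(2·0.65) = 9.231, so K_p = 85.21/2.7 = 31.6.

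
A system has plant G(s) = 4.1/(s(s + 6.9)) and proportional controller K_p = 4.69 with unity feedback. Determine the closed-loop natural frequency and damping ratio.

The closed-loop denominator is s(s+6.9) + 4.69·4.1 = s² + 6.9s + 19.23.
Matching s² + 2ζω_n s + ω_n²: ω_n = √19.23 = 4.385 rad/s and 2ζω_n = 6.9, so ζ = 6.9/(2·4.385) = 0.787.

ω_n = 4.39 rad/s, ζ = 0.787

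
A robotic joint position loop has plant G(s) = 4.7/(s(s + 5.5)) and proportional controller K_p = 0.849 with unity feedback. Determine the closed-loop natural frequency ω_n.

ω_n = 2 rad/s

1 + K_p·G(s) = 0 gives s² + 5.5s + 3.99 = 0.
So ω_n² = 3.99 ⇒ ω_n = 1.998 rad/s, and ζ = 5.5/(2ω_n) = 1.38.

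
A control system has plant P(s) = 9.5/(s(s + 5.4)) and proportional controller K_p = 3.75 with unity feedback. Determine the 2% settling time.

The closed-loop denominator s² + 5.4s + 35.62 gives ω_n = √35.62 = 5.969 and ζ = 5.4/(2ω_n) = 0.4524.
2% settling time T_s ≈ 4/(ζω_n) = 4/2.7 = 1.48 s.

T_s ≈ 1.48 s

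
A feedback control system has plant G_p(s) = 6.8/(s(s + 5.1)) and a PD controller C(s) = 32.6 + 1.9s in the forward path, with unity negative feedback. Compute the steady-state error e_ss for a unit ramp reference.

The loop has one pole at the origin (type 1). Velocity error constant K_v = lim_{s→0} s·C(s)G_p(s) = 32.6·6.8/5.1 = 43.47.
Steady-state error to a unit ramp: e_ss = 1/K_v = 0.023.

0.023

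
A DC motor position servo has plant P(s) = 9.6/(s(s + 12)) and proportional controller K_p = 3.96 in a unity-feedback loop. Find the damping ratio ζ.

1 + K_p·P(s) = 0 gives s² + 12s + 38.02 = 0.
Matching s² + 2ζω_n s + ω_n²: ω_n = √38.02 = 6.166 rad/s and 2ζω_n = 12, so ζ = 12/(2·6.166) = 0.973.

ζ = 0.973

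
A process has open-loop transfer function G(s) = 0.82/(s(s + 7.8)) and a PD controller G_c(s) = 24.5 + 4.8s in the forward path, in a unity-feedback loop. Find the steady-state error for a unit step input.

The open loop G_c(s)G(s) has a pole at the origin (type 1), so the static position error constant is infinite and e_ss = 1/(1+∞) = 0.

0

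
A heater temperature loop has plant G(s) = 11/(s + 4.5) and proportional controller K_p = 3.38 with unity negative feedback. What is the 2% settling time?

Closed-loop transfer function: T(s) = K_p·G(s)/(1 + K_p·G(s)) = 37.18/(s + 4.5 + 37.18) = 37.18/(s + 41.68).
Time constant τ = 1/41.68 = 0.02399 s, so the 2% settling time is about 4τ = 0.096 s.

T_s ≈ 0.096 s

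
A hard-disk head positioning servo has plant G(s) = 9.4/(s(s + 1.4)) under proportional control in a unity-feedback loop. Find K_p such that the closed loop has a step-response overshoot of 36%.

K_p = 0.545

From %OS = 100·exp(−πζ/√(1−ζ²)) = 36%, ζ = −ln(0.36)/√(π²+ln²(0.36)) = 0.3093.
Characteristic equation s² + 1.4s + 9.4K_p = 0 gives ζ = 1.4/(2√(9.4K_p)).
Setting ζ = 0.3093: √(9.4K_p) = 1.4/(2·0.3093) = 2.263, so K_p = 5.123/9.4 = 0.545.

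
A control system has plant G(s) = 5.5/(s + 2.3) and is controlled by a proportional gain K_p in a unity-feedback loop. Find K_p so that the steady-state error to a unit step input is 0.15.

For a type-0 loop with proportional control, e_ss = 1/(1 + K_p·G(0)).
G(0) = 2.391. Require 1/(1 + K_p·2.391) = 0.15, so 1 + 2.391·K_p = 6.667.
K_p = (6.667 − 1)/2.391 = 2.37.

K_p = 2.37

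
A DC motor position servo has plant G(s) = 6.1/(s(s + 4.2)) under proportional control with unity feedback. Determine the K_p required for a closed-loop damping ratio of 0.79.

Closed-loop characteristic equation: s² + 4.2s + K_p·6.1 = 0.
So ω_n = √(6.1K_p) and 2ζω_n = 4.2, giving ζ = 4.2/(2√(6.1K_p)).
Setting ζ = 0.79: √(6.1K_p) = 4.2/(2·0.79) = 2.658, so K_p = 7.066/6.1 = 1.16.

K_p = 1.16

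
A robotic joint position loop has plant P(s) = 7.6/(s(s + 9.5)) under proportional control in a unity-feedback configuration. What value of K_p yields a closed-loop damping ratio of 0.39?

Closed-loop characteristic equation: s² + 9.5s + K_p·7.6 = 0.
So ω_n = √(7.6K_p) and 2ζω_n = 9.5, giving ζ = 9.5/(2√(7.6K_p)).
Setting ζ = 0.39: √(7.6K_p) = 9.5/(2·0.39) = 12.18, so K_p = 148.3/7.6 = 19.5.

K_p = 19.5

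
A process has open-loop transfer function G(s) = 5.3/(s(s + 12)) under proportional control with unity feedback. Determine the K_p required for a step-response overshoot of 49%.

K_p = 139

From %OS = 100·exp(−πζ/√(1−ζ²)) = 49%, ζ = −ln(0.49)/√(π²+ln²(0.49)) = 0.2214.
Characteristic equation s² + 12s + 5.3K_p = 0 gives ζ = 12/(2√(5.3K_p)).
Setting ζ = 0.2214: √(5.3K_p) = 12/(2·0.2214) = 27.1, so K_p = 734.2/5.3 = 139.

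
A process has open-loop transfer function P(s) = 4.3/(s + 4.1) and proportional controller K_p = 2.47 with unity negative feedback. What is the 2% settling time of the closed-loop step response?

Closed-loop transfer function: T(s) = K_p·P(s)/(1 + K_p·P(s)) = 10.62/(s + 4.1 + 10.62) = 10.62/(s + 14.72).
Time constant τ = 1/14.72 = 0.06793 s, so the 2% settling time is about 4τ = 0.272 s.

T_s ≈ 0.272 s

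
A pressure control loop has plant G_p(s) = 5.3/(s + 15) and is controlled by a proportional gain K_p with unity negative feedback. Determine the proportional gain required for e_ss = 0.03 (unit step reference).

Steady-state error for a unit step on this type-0 loop is 1/(1 + K_p·G_p(0)).
G_p(0) = 0.3533. Require 1/(1 + K_p·0.3533) = 0.03, so 1 + 0.3533·K_p = 33.33.
K_p = (33.33 − 1)/0.3533 = 91.5.

K_p = 91.5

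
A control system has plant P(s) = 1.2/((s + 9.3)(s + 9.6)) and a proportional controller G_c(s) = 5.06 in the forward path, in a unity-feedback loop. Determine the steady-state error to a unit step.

0.936

The loop is type 0. Static position error constant K_pos = G_c(0)·P(0) = 5.06·0.01344 = 0.06801.
Steady-state error to a unit step: e_ss = 1/(1+K_pos) = 1/1.068 = 0.936.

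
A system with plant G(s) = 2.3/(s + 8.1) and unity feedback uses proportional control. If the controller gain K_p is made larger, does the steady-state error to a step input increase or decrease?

The position error constant K_pos = K_p·G(0) grows with K_p, and e_ss = 1/(1+K_pos) falls.

decrease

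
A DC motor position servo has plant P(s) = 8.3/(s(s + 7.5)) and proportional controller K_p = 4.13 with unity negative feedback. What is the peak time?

T_p = 0.699 s

Closed-loop characteristic equation: s² + 7.5s + 34.28 = 0, so ω_n = 5.855 rad/s and ζ = 7.5/(2·5.855) = 0.6405.
Damped frequency ω_d = ω_n√(1−ζ²) = 4.496 rad/s, so peak time T_p = π/ω_d = 0.699 s.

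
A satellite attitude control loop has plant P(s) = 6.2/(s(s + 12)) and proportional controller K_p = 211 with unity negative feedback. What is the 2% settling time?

Closed-loop characteristic equation: s² + 12s + 1308 = 0, so ω_n = 36.17 rad/s and ζ = 12/(2·36.17) = 0.1659.
2% settling time T_s ≈ 4/(ζω_n) = 4/6 = 0.667 s.

T_s ≈ 0.667 s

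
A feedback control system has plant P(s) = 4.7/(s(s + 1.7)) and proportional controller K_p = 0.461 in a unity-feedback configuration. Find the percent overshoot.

10.8%

The closed-loop denominator s² + 1.7s + 2.167 gives ω_n = √2.167 = 1.472 and ζ = 1.7/(2ω_n) = 0.5775.
%OS = 100·exp(−πζ/√(1−ζ²)) = 100·exp(−π·0.5775/√0.6665) = 10.8%.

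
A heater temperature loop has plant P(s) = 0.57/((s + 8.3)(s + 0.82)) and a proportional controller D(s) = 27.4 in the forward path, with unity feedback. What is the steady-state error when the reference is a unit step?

0.304

The loop is type 0. Static position error constant K_pos = D(0)·P(0) = 27.4·0.08375 = 2.295.
Steady-state error to a unit step: e_ss = 1/(1+K_pos) = 1/3.295 = 0.304.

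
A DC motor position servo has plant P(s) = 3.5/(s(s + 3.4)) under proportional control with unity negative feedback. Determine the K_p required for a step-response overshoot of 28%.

From %OS = 100·exp(−πζ/√(1−ζ²)) = 28%, ζ = −ln(0.28)/√(π²+ln²(0.28)) = 0.3755.
Characteristic equation s² + 3.4s + 3.5K_p = 0 gives ζ = 3.4/(2√(3.5K_p)).
Setting ζ = 0.3755: √(3.5K_p) = 3.4/(2·0.3755) = 4.527, so K_p = 20.49/3.5 = 5.85.

K_p = 5.85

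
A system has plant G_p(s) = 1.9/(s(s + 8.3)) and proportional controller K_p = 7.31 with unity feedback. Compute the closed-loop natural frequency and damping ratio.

ω_n = 3.73 rad/s, ζ = 1.11

1 + K_p·G_p(s) = 0 gives s² + 8.3s + 13.89 = 0.
So ω_n² = 13.89 ⇒ ω_n = 3.727 rad/s, and ζ = 8.3/(2ω_n) = 1.11.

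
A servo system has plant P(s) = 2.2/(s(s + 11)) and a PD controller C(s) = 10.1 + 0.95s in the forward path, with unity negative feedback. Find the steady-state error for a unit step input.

0

The open loop C(s)P(s) has a pole at the origin (type 1), so the static position error constant is infinite and e_ss = 1/(1+∞) = 0.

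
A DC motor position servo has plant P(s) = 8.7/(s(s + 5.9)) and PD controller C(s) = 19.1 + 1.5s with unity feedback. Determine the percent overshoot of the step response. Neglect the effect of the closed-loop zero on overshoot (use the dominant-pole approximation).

3.32%

Forward path: (19.1 + 1.5s)·8.7/(s(s+5.9)). The closed-loop characteristic equation is s² + (5.9 + 8.7·1.5)s + 8.7·19.1 = 0.
That is s² + 18.95s + 166.2 = 0, so ω_n = 12.89 rad/s and ζ = 18.95/(2·12.89) = 0.735.
%OS = 100·exp(−πζ/√(1−ζ²)) = 3.32%.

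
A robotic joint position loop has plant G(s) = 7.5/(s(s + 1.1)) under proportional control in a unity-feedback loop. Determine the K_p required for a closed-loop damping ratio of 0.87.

K_p = 0.0533

Closed-loop characteristic equation: s² + 1.1s + K_p·7.5 = 0.
So ω_n = √(7.5K_p) and 2ζω_n = 1.1, giving ζ = 1.1/(2√(7.5K_p)).
Setting ζ = 0.87: √(7.5K_p) = 1.1/(2·0.87) = 0.6322, so K_p = 0.3997/7.5 = 0.0533.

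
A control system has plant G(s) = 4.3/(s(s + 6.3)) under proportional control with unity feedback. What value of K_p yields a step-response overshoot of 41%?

K_p = 31

From %OS = 100·exp(−πζ/√(1−ζ²)) = 41%, ζ = −ln(0.41)/√(π²+ln²(0.41)) = 0.273.
Characteristic equation s² + 6.3s + 4.3K_p = 0 gives ζ = 6.3/(2√(4.3K_p)).
Setting ζ = 0.273: √(4.3K_p) = 6.3/(2·0.273) = 11.54, so K_p = 133.1/4.3 = 31.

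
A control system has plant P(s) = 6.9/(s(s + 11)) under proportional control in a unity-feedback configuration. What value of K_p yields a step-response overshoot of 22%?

From %OS = 100·exp(−πζ/√(1−ζ²)) = 22%, ζ = −ln(0.22)/√(π²+ln²(0.22)) = 0.4342.
Characteristic equation s² + 11s + 6.9K_p = 0 gives ζ = 11/(2√(6.9K_p)).
Setting ζ = 0.4342: √(6.9K_p) = 11/(2·0.4342) = 12.67, so K_p = 160.5/6.9 = 23.3.

K_p = 23.3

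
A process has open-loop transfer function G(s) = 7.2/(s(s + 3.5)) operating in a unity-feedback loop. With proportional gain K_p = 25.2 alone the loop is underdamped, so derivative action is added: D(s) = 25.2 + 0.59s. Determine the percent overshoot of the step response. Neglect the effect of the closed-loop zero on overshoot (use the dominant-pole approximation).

Forward path: (25.2 + 0.59s)·7.2/(s(s+3.5)). The closed-loop characteristic equation is s² + (3.5 + 7.2·0.59)s + 7.2·25.2 = 0.
That is s² + 7.748s + 181.4 = 0, so ω_n = 13.47 rad/s and ζ = 7.748/(2·13.47) = 0.2876.
%OS = 100·exp(−πζ/√(1−ζ²)) = 38.9%.

38.9%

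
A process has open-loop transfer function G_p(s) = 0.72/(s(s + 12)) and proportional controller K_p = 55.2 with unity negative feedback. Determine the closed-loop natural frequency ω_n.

ω_n = 6.3 rad/s

With unity feedback the closed-loop characteristic equation is s² + 12s + 55.2·0.72 = s² + 12s + 39.74 = 0.
Matching s² + 2ζω_n s + ω_n²: ω_n = √39.74 = 6.304 rad/s and 2ζω_n = 12, so ζ = 12/(2·6.304) = 0.952.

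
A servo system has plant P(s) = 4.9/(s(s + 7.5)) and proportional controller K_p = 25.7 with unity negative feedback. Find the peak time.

T_p = 0.297 s

The closed-loop denominator s² + 7.5s + 125.9 gives ω_n = √125.9 = 11.22 and ζ = 7.5/(2ω_n) = 0.3342.
Damped frequency ω_d = ω_n√(1−ζ²) = 10.58 rad/s, so peak time T_p = π/ω_d = 0.297 s.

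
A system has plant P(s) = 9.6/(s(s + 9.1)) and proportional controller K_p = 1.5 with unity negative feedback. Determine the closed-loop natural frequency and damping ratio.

1 + K_p·P(s) = 0 gives s² + 9.1s + 14.4 = 0.
So ω_n² = 14.4 ⇒ ω_n = 3.795 rad/s, and ζ = 9.1/(2ω_n) = 1.2.

ω_n = 3.79 rad/s, ζ = 1.2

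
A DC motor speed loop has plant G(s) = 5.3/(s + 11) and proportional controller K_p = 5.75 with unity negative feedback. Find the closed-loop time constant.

Closed-loop transfer function: T(s) = K_p·G(s)/(1 + K_p·G(s)) = 30.47/(s + 11 + 30.47) = 30.47/(s + 41.47).
Time constant τ = 1/41.47 = 0.0241 s.

τ = 0.0241 s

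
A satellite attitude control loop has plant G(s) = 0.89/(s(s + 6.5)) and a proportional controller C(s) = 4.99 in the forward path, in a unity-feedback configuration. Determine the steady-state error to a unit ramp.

The loop has one pole at the origin (type 1). Velocity error constant K_v = lim_{s→0} s·C(s)G(s) = 4.99·0.89/6.5 = 0.6832.
Steady-state error to a unit ramp: e_ss = 1/K_v = 1.46.

1.46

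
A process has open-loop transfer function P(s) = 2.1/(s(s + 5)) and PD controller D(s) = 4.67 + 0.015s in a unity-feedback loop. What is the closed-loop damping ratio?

ζ = 0.803

Forward path: (4.67 + 0.015s)·2.1/(s(s+5)). The closed-loop characteristic equation is s² + (5 + 2.1·0.015)s + 2.1·4.67 = 0.
That is s² + 5.032s + 9.807 = 0, so ω_n = 3.132 rad/s and ζ = 5.032/(2·3.132) = 0.8033.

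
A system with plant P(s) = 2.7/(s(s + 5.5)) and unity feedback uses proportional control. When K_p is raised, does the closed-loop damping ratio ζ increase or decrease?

decrease

ζ = 5.5/(2√(2.7K_p)); increasing K_p raises the denominator, so ζ falls.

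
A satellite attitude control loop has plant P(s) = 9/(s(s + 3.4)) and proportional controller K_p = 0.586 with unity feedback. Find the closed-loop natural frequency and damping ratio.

ω_n = 2.3 rad/s, ζ = 0.74

1 + K_p·P(s) = 0 gives s² + 3.4s + 5.274 = 0.
Matching s² + 2ζω_n s + ω_n²: ω_n = √5.274 = 2.297 rad/s and 2ζω_n = 3.4, so ζ = 3.4/(2·2.297) = 0.74.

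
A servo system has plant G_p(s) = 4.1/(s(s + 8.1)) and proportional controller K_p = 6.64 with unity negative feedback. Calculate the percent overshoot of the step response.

2.09%

The closed-loop denominator s² + 8.1s + 27.22 gives ω_n = √27.22 = 5.218 and ζ = 8.1/(2ω_n) = 0.7762.
%OS = 100·exp(−πζ/√(1−ζ²)) = 100·exp(−π·0.7762/√0.3975) = 2.09%.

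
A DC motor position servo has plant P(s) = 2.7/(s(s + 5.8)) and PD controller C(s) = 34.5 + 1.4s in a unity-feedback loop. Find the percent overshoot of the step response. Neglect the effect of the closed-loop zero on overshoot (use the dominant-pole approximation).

Forward path: (34.5 + 1.4s)·2.7/(s(s+5.8)). The closed-loop characteristic equation is s² + (5.8 + 2.7·1.4)s + 2.7·34.5 = 0.
That is s² + 9.58s + 93.15 = 0, so ω_n = 9.651 rad/s and ζ = 9.58/(2·9.651) = 0.4963.
%OS = 100·exp(−πζ/√(1−ζ²)) = 16.6%.

16.6%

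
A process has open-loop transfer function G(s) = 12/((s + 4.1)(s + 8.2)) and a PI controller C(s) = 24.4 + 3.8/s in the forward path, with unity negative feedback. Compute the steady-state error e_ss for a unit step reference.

0

The open loop C(s)G(s) has a pole at the origin (type 1), so the static position error constant is infinite and e_ss = 1/(1+∞) = 0.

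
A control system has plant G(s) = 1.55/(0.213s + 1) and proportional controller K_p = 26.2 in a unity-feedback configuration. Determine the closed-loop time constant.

Closed loop: T(s) = K_p·G/(1+K_p·G) = 40.61/(0.213s + 1 + 40.61), with pole at s = −(1 + 40.61)/0.213 = −195.4.
Closed-loop time constant τ = 1/195.4 = 0.00512 s.

τ = 0.00512 s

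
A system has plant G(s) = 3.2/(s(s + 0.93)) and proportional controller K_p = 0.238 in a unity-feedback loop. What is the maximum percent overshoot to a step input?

Closed-loop characteristic equation: s² + 0.93s + 0.7616 = 0, so ω_n = 0.8727 rad/s and ζ = 0.93/(2·0.8727) = 0.5328.
%OS = 100·exp(−πζ/√(1−ζ²)) = 100·exp(−π·0.5328/√0.7161) = 13.8%.

13.8%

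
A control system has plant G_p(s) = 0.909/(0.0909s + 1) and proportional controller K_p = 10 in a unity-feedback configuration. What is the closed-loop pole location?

s = -111

Closed loop: T(s) = K_p·G_p/(1+K_p·G_p) = 9.09/(0.0909s + 1 + 9.09), with pole at s = −(1 + 9.09)/0.0909 = −111.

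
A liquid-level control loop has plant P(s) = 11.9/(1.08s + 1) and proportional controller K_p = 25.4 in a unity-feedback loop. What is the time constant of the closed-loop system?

Closed loop: T(s) = K_p·P/(1+K_p·P) = 302.3/(1.08s + 1 + 302.3), with pole at s = −(1 + 302.3)/1.08 = −280.8.
Closed-loop time constant τ = 1/280.8 = 0.00356 s.

τ = 0.00356 s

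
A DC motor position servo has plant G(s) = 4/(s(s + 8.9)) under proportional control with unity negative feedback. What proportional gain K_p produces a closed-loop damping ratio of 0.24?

Closed-loop characteristic equation: s² + 8.9s + K_p·4 = 0.
So ω_n = √(4K_p) and 2ζω_n = 8.9, giving ζ = 8.9/(2√(4K_p)).
Setting ζ = 0.24: √(4K_p) = 8.9/(2·0.24) = 18.54, so K_p = 343.8/4 = 85.9.

K_p = 85.9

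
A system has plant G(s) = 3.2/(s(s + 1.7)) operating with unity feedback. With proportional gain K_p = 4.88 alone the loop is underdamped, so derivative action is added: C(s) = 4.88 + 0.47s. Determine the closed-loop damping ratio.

Forward path: (4.88 + 0.47s)·3.2/(s(s+1.7)). The closed-loop characteristic equation is s² + (1.7 + 3.2·0.47)s + 3.2·4.88 = 0.
That is s² + 3.204s + 15.62 = 0, so ω_n = 3.952 rad/s and ζ = 3.204/(2·3.952) = 0.4054.

ζ = 0.405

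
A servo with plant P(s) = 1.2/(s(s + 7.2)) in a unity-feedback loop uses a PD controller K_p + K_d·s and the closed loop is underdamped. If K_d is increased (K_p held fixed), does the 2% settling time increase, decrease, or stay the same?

Characteristic equation s² + (7.2 + 1.2K_d)s + 1.2K_p = 0: raising K_d increases ζω_n = (7.2+1.2K_d)/2 while the loop stays underdamped, so T_s ≈ 4/(ζω_n) decreases.

decrease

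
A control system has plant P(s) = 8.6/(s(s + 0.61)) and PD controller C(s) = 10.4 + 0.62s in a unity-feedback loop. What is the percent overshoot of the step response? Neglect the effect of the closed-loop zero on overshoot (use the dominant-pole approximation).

Forward path: (10.4 + 0.62s)·8.6/(s(s+0.61)). The closed-loop characteristic equation is s² + (0.61 + 8.6·0.62)s + 8.6·10.4 = 0.
That is s² + 5.942s + 89.44 = 0, so ω_n = 9.457 rad/s and ζ = 5.942/(2·9.457) = 0.3141.
%OS = 100·exp(−πζ/√(1−ζ²)) = 35.4%.

35.4%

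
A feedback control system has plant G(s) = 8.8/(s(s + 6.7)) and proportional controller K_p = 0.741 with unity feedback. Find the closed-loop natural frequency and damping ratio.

The closed-loop denominator is s(s+6.7) + 0.741·8.8 = s² + 6.7s + 6.521.
Matching s² + 2ζω_n s + ω_n²: ω_n = √6.521 = 2.554 rad/s and 2ζω_n = 6.7, so ζ = 6.7/(2·2.554) = 1.31.

ω_n = 2.55 rad/s, ζ = 1.31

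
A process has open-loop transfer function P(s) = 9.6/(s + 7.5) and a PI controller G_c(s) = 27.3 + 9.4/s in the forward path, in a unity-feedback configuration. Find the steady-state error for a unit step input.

The open loop G_c(s)P(s) has a pole at the origin (type 1), so the static position error constant is infinite and e_ss = 1/(1+∞) = 0.

0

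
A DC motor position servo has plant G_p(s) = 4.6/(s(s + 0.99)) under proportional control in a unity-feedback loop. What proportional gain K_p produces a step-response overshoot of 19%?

From %OS = 100·exp(−πζ/√(1−ζ²)) = 19%, ζ = −ln(0.19)/√(π²+ln²(0.19)) = 0.4673.
Characteristic equation s² + 0.99s + 4.6K_p = 0 gives ζ = 0.99/(2√(4.6K_p)).
Setting ζ = 0.4673: √(4.6K_p) = 0.99/(2·0.4673) = 1.059, so K_p = 1.122/4.6 = 0.244.

K_p = 0.244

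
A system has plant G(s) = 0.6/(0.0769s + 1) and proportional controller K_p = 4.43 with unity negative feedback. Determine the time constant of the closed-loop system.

Closed loop: T(s) = K_p·G/(1+K_p·G) = 2.658/(0.0769s + 1 + 2.658), with pole at s = −(1 + 2.658)/0.0769 = −47.57.
Closed-loop time constant τ = 1/47.57 = 0.021 s.

τ = 0.021 s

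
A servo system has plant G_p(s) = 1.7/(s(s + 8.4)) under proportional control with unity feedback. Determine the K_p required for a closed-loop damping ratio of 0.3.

K_p = 115

Closed-loop characteristic equation: s² + 8.4s + K_p·1.7 = 0.
So ω_n = √(1.7K_p) and 2ζω_n = 8.4, giving ζ = 8.4/(2√(1.7K_p)).
Setting ζ = 0.3: √(1.7K_p) = 8.4/(2·0.3) = 14, so K_p = 196/1.7 = 115.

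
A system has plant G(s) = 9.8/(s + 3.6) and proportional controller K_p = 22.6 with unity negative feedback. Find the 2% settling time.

Closed-loop transfer function: T(s) = K_p·G(s)/(1 + K_p·G(s)) = 221.5/(s + 3.6 + 221.5) = 221.5/(s + 225.1).
Time constant τ = 1/225.1 = 0.004443 s, so the 2% settling time is about 4τ = 0.0178 s.

T_s ≈ 0.0178 s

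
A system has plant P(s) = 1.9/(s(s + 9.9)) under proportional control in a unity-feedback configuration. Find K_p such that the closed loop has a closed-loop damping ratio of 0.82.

K_p = 19.2

Closed-loop characteristic equation: s² + 9.9s + K_p·1.9 = 0.
So ω_n = √(1.9K_p) and 2ζω_n = 9.9, giving ζ = 9.9/(2√(1.9K_p)).
Setting ζ = 0.82: √(1.9K_p) = 9.9/(2·0.82) = 6.037, so K_p = 36.44/1.9 = 19.2.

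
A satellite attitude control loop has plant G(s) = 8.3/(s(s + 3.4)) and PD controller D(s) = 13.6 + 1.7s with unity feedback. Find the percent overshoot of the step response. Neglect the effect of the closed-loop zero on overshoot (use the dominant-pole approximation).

1.04%

Forward path: (13.6 + 1.7s)·8.3/(s(s+3.4)). The closed-loop characteristic equation is s² + (3.4 + 8.3·1.7)s + 8.3·13.6 = 0.
That is s² + 17.51s + 112.9 = 0, so ω_n = 10.62 rad/s and ζ = 17.51/(2·10.62) = 0.824.
%OS = 100·exp(−πζ/√(1−ζ²)) = 1.04%.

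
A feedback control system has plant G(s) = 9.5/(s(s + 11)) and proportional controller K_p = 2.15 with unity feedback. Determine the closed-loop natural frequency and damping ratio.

ω_n = 4.52 rad/s, ζ = 1.22

With unity feedback the closed-loop characteristic equation is s² + 11s + 2.15·9.5 = s² + 11s + 20.43 = 0.
Matching s² + 2ζω_n s + ω_n²: ω_n = √20.43 = 4.519 rad/s and 2ζω_n = 11, so ζ = 11/(2·4.519) = 1.22.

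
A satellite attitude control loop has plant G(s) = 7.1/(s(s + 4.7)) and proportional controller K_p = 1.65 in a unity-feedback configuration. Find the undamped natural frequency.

ω_n = 3.42 rad/s

With unity feedback the closed-loop characteristic equation is s² + 4.7s + 1.65·7.1 = s² + 4.7s + 11.71 = 0.
So ω_n² = 11.71 ⇒ ω_n = 3.423 rad/s, and ζ = 4.7/(2ω_n) = 0.687.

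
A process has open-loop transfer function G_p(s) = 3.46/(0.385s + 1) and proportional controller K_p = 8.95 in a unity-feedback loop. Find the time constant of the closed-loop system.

Closed loop: T(s) = K_p·G_p/(1+K_p·G_p) = 30.97/(0.385s + 1 + 30.97), with pole at s = −(1 + 30.97)/0.385 = −83.03.
Closed-loop time constant τ = 1/83.03 = 0.012 s.

τ = 0.012 s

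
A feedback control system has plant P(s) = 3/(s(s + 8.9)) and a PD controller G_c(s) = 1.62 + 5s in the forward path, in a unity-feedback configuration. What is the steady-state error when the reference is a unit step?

0

The open loop G_c(s)P(s) has a pole at the origin (type 1), so the static position error constant is infinite and e_ss = 1/(1+∞) = 0.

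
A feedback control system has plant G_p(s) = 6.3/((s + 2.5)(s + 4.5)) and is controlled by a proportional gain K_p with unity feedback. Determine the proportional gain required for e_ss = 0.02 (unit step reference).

The loop is type 0, so e_ss(step) = 1/(1 + K_pos) with K_pos = K_p·G_p(0).
G_p(0) = 0.56. Require 1/(1 + K_p·0.56) = 0.02, so 1 + 0.56·K_p = 50.
K_p = (50 − 1)/0.56 = 87.5.

K_p = 87.5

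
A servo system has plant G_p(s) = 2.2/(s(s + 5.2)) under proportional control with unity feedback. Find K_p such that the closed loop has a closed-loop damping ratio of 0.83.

Closed-loop characteristic equation: s² + 5.2s + K_p·2.2 = 0.
So ω_n = √(2.2K_p) and 2ζω_n = 5.2, giving ζ = 5.2/(2√(2.2K_p)).
Setting ζ = 0.83: √(2.2K_p) = 5.2/(2·0.83) = 3.133, so K_p = 9.813/2.2 = 4.46.

K_p = 4.46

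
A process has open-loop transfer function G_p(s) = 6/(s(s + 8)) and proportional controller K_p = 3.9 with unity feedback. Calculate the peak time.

T_p = 1.15 s

Closed-loop characteristic equation: s² + 8s + 23.4 = 0, so ω_n = 4.837 rad/s and ζ = 8/(2·4.837) = 0.8269.
Damped frequency ω_d = ω_n√(1−ζ²) = 2.72 rad/s, so peak time T_p = π/ω_d = 1.15 s.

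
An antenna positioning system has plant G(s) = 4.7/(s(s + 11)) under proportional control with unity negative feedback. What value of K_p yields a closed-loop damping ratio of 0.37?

K_p = 47

Closed-loop characteristic equation: s² + 11s + K_p·4.7 = 0.
So ω_n = √(4.7K_p) and 2ζω_n = 11, giving ζ = 11/(2√(4.7K_p)).
Setting ζ = 0.37: √(4.7K_p) = 11/(2·0.37) = 14.86, so K_p = 221/4.7 = 47.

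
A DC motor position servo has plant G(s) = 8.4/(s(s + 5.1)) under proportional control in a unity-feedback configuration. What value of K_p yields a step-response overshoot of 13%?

K_p = 2.61

From %OS = 100·exp(−πζ/√(1−ζ²)) = 13%, ζ = −ln(0.13)/√(π²+ln²(0.13)) = 0.5446.
Characteristic equation s² + 5.1s + 8.4K_p = 0 gives ζ = 5.1/(2√(8.4K_p)).
Setting ζ = 0.5446: √(8.4K_p) = 5.1/(2·0.5446) = 4.682, so K_p = 21.92/8.4 = 2.61.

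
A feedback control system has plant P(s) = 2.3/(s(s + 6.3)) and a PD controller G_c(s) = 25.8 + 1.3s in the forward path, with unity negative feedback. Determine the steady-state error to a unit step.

The open loop G_c(s)P(s) has a pole at the origin (type 1), so the static position error constant is infinite and e_ss = 1/(1+∞) = 0.

0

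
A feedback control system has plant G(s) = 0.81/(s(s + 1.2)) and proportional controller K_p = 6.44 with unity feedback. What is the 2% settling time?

T_s ≈ 6.67 s

The closed-loop denominator s² + 1.2s + 5.216 gives ω_n = √5.216 = 2.284 and ζ = 1.2/(2ω_n) = 0.2627.
2% settling time T_s ≈ 4/(ζω_n) = 4/0.6 = 6.67 s.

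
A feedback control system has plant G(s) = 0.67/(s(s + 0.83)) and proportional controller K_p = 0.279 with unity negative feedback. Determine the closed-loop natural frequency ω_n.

ω_n = 0.432 rad/s

With unity feedback the closed-loop characteristic equation is s² + 0.83s + 0.279·0.67 = s² + 0.83s + 0.1869 = 0.
So ω_n² = 0.1869 ⇒ ω_n = 0.4324 rad/s, and ζ = 0.83/(2ω_n) = 0.96.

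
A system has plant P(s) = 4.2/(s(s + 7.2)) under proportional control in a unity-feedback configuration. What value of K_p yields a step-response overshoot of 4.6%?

K_p = 6.3

From %OS = 100·exp(−πζ/√(1−ζ²)) = 4.6%, ζ = −ln(0.046)/√(π²+ln²(0.046)) = 0.7.
Characteristic equation s² + 7.2s + 4.2K_p = 0 gives ζ = 7.2/(2√(4.2K_p)).
Setting ζ = 0.7: √(4.2K_p) = 7.2/(2·0.7) = 5.143, so K_p = 26.45/4.2 = 6.3.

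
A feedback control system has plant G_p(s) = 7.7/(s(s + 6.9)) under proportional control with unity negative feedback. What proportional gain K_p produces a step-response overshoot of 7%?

K_p = 3.7

From %OS = 100·exp(−πζ/√(1−ζ²)) = 7%, ζ = −ln(0.07)/√(π²+ln²(0.07)) = 0.6461.
Characteristic equation s² + 6.9s + 7.7K_p = 0 gives ζ = 6.9/(2√(7.7K_p)).
Setting ζ = 0.6461: √(7.7K_p) = 6.9/(2·0.6461) = 5.34, so K_p = 28.51/7.7 = 3.7.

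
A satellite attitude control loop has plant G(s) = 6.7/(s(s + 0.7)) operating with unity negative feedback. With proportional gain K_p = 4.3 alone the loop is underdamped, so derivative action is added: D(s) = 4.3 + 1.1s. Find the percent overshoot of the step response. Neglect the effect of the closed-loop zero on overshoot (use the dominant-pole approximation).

Forward path: (4.3 + 1.1s)·6.7/(s(s+0.7)). The closed-loop characteristic equation is s² + (0.7 + 6.7·1.1)s + 6.7·4.3 = 0.
That is s² + 8.07s + 28.81 = 0, so ω_n = 5.367 rad/s and ζ = 8.07/(2·5.367) = 0.7517.
%OS = 100·exp(−πζ/√(1−ζ²)) = 2.78%.

2.78%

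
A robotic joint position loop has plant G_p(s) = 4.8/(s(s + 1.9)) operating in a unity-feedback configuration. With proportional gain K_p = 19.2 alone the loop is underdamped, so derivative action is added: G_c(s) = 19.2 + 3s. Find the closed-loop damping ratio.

ζ = 0.849

Forward path: (19.2 + 3s)·4.8/(s(s+1.9)). The closed-loop characteristic equation is s² + (1.9 + 4.8·3)s + 4.8·19.2 = 0.
That is s² + 16.3s + 92.16 = 0, so ω_n = 9.6 rad/s and ζ = 16.3/(2·9.6) = 0.849.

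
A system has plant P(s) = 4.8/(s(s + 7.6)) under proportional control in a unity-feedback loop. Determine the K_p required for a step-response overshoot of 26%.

K_p = 19.4

From %OS = 100·exp(−πζ/√(1−ζ²)) = 26%, ζ = −ln(0.26)/√(π²+ln²(0.26)) = 0.3941.
Characteristic equation s² + 7.6s + 4.8K_p = 0 gives ζ = 7.6/(2√(4.8K_p)).
Setting ζ = 0.3941: √(4.8K_p) = 7.6/(2·0.3941) = 9.643, so K_p = 92.98/4.8 = 19.4.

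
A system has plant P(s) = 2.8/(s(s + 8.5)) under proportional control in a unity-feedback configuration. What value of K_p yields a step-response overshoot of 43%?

K_p = 95.8

From %OS = 100·exp(−πζ/√(1−ζ²)) = 43%, ζ = −ln(0.43)/√(π²+ln²(0.43)) = 0.2594.
Characteristic equation s² + 8.5s + 2.8K_p = 0 gives ζ = 8.5/(2√(2.8K_p)).
Setting ζ = 0.2594: √(2.8K_p) = 8.5/(2·0.2594) = 16.38, so K_p = 268.3/2.8 = 95.8.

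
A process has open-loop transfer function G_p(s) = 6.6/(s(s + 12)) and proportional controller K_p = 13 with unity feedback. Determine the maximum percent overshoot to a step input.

6.92%

From 1 + K_pG_p(s) = 0: s² + 12s + 85.8 = 0 ⇒ ω_n = 9.263, ζ = 0.6478.
%OS = 100·exp(−πζ/√(1−ζ²)) = 100·exp(−π·0.6478/√0.5804) = 6.92%.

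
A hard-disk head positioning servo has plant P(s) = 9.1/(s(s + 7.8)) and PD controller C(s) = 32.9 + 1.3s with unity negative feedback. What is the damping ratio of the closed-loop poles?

ζ = 0.567

Forward path: (32.9 + 1.3s)·9.1/(s(s+7.8)). The closed-loop characteristic equation is s² + (7.8 + 9.1·1.3)s + 9.1·32.9 = 0.
That is s² + 19.63s + 299.4 = 0, so ω_n = 17.3 rad/s and ζ = 19.63/(2·17.3) = 0.5672.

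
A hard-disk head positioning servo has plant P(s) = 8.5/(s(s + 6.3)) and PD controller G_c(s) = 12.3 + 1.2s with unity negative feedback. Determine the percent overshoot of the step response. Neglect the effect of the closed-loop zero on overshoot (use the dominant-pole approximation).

Forward path: (12.3 + 1.2s)·8.5/(s(s+6.3)). The closed-loop characteristic equation is s² + (6.3 + 8.5·1.2)s + 8.5·12.3 = 0.
That is s² + 16.5s + 104.6 = 0, so ω_n = 10.22 rad/s and ζ = 16.5/(2·10.22) = 0.8068.
%OS = 100·exp(−πζ/√(1−ζ²)) = 1.37%.

1.37%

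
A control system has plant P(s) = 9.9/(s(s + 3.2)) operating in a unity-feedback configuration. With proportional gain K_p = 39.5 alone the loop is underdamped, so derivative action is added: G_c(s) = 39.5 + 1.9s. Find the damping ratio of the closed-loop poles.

ζ = 0.557

Forward path: (39.5 + 1.9s)·9.9/(s(s+3.2)). The closed-loop characteristic equation is s² + (3.2 + 9.9·1.9)s + 9.9·39.5 = 0.
That is s² + 22.01s + 391.1 = 0, so ω_n = 19.77 rad/s and ζ = 22.01/(2·19.77) = 0.5565.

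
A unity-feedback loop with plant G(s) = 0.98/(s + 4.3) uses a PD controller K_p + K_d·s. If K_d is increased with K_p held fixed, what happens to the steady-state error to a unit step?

unchanged

At s = 0 the derivative term contributes nothing: C(0) = K_p regardless of K_d, so K_pos = K_p·G(0) and e_ss are unchanged.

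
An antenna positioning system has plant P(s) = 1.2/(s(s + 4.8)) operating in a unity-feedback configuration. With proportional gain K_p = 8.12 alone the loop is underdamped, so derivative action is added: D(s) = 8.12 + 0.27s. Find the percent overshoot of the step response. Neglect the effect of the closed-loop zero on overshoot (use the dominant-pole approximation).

Forward path: (8.12 + 0.27s)·1.2/(s(s+4.8)). The closed-loop characteristic equation is s² + (4.8 + 1.2·0.27)s + 1.2·8.12 = 0.
That is s² + 5.124s + 9.744 = 0, so ω_n = 3.122 rad/s and ζ = 5.124/(2·3.122) = 0.8207.
%OS = 100·exp(−πζ/√(1−ζ²)) = 1.1%.

1.1%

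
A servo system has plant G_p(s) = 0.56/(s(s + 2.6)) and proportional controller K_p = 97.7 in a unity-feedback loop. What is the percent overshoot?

57.1%

Closed-loop characteristic equation: s² + 2.6s + 54.71 = 0, so ω_n = 7.397 rad/s and ζ = 2.6/(2·7.397) = 0.1758.
%OS = 100·exp(−πζ/√(1−ζ²)) = 100·exp(−π·0.1758/√0.9691) = 57.1%.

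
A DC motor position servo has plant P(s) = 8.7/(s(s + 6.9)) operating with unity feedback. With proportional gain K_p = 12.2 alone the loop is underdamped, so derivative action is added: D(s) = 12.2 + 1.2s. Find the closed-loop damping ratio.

Forward path: (12.2 + 1.2s)·8.7/(s(s+6.9)). The closed-loop characteristic equation is s² + (6.9 + 8.7·1.2)s + 8.7·12.2 = 0.
That is s² + 17.34s + 106.1 = 0, so ω_n = 10.3 rad/s and ζ = 17.34/(2·10.3) = 0.8415.

ζ = 0.842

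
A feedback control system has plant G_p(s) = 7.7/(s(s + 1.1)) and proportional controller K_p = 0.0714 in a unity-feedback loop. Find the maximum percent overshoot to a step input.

3.1%

The closed-loop denominator s² + 1.1s + 0.5498 gives ω_n = √0.5498 = 0.7415 and ζ = 1.1/(2ω_n) = 0.7418.
%OS = 100·exp(−πζ/√(1−ζ²)) = 100·exp(−π·0.7418/√0.4498) = 3.1%.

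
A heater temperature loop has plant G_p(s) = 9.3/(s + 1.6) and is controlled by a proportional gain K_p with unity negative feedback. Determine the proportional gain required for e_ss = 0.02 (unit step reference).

The loop is type 0, so e_ss(step) = 1/(1 + K_pos) with K_pos = K_p·G_p(0).
G_p(0) = 5.812. Require 1/(1 + K_p·5.812) = 0.02, so 1 + 5.812·K_p = 50.
K_p = (50 − 1)/5.812 = 8.43.

K_p = 8.43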